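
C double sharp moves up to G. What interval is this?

The letter names run C→G, a span of 4 letter steps, so the interval is some kind of fifth.
C## to G is 5 semitones. A perfect fifth is 7, so 5 makes it doubly diminished.

doubly diminished fifth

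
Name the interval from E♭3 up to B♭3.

Counting letters E–F–G–A–B gives a fifth.
Eb→Bb = 7 semitones, exactly the perfect fifth.

perfect fifth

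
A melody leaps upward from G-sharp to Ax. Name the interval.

augmented second

Counting letters G–A gives a second.
G#→A## = 3 semitones, 1 wider than the major second (2), so augmented.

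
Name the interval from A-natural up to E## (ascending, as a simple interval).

Counting letters A–B–C–D–E gives a fifth.
A→E## = 9 semitones, 2 wider than the perfect fifth (7), so doubly augmented.

doubly augmented fifth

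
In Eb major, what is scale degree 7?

D

The Eb major scale runs Eb F G Ab Bb C D.
Degree 7 is D.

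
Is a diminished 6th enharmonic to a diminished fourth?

No

A diminished sixth spans 7 semitones; a diminished fourth spans 4.
The spans differ, so they are not enharmonic equivalents.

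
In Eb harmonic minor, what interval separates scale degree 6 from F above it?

augmented fourth

Scale degree 6 of Eb harmonic minor is Cb.
Cb up to F: letters C→F make it a fourth; 6 semitones makes it augmented.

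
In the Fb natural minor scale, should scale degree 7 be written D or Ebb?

Each scale degree takes a distinct letter name. Degree 7 of a scale on F must use the letter E.
Ebb and D are enharmonically the same pitch, but only Ebb uses the letter E, so it is the correct spelling here.

Ebb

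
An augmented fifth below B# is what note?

E

B down a perfect fifth is E, so the target letter is E.
From B#, an augmented fifth is 8 semitones down: E.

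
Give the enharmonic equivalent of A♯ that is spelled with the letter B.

A# is pitch class 10. The letter B alone is pitch class 11.
To reach pitch class 10 from B requires an offset of -1 semitone, i.e. flat: Bb.

Bb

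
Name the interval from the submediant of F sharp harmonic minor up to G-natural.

perfect fourth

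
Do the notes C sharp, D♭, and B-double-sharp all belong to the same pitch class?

C# is pitch class 1; Db is pitch class 1; B## is pitch class 1.
All spellings map to pitch class 1, so they are enharmonically equivalent.

Yes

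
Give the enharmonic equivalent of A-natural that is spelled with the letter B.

Bbb

A is pitch class 9. The letter B alone is pitch class 11.
To reach pitch class 9 from B requires an offset of -2 semitones, i.e. double flat: Bbb.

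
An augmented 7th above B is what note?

A seventh above B lands on the letter A.
An augmented seventh spans 12 semitones, so B moves to pitch class 11. On the letter A that is A##.

A##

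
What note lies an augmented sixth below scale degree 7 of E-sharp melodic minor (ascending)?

Scale degree 7 of E# melodic minor (ascending) is D##.
An augmented sixth (10 semitones) below D## lands on the letter F, giving F#.

F#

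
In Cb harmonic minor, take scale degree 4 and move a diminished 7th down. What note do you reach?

Scale degree 4 of Cb harmonic minor is Fb.
A diminished seventh (9 semitones) below Fb lands on the letter G, giving G.

G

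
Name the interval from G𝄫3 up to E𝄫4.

The letter names run G→E, a span of 5 letter steps, so the interval is some kind of sixth.
Gbb to Ebb is 9 semitones. A major sixth is 9, so 9 makes it major.

major sixth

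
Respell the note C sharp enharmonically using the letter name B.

C# is pitch class 1. The letter B alone is pitch class 11.
To reach pitch class 1 from B requires an offset of +2 semitones, i.e. double sharp: B##.

B##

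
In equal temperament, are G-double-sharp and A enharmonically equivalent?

Yes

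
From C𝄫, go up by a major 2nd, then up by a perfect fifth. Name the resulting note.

A major second up from Cbb is Dbb (letter D, 2 semitones up).
A perfect fifth up from Dbb is Abb (letter A, 7 semitones up).

Abb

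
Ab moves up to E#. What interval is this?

doubly augmented fifth

The letter names run A→E, a span of 4 letter steps, so the interval is some kind of fifth.
Ab to E# is 9 semitones. A perfect fifth is 7, so 9 makes it doubly augmented.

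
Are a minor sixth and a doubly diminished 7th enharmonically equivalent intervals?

Yes

A minor sixth spans 8 semitones; a doubly diminished seventh spans 8.
They are enharmonically equivalent.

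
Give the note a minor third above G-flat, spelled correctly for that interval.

G up a major third is B, so the target letter is B.
From Gb, a minor third is 3 semitones up: Bbb.

Bbb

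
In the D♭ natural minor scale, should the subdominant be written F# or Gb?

Gb

Each scale degree takes a distinct letter name. Degree 4 of a scale on D must use the letter G.
Gb and F# are enharmonically the same pitch, but only Gb uses the letter G, so it is the correct spelling here.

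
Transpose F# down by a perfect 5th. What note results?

B

A fifth below F lands on the letter B.
A perfect fifth spans 7 semitones, so F# moves to pitch class 11. On the letter B that is B.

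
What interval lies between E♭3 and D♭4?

The letter names run E→D, a span of 6 letter steps, so the interval is some kind of seventh.
Eb to Db is 10 semitones. A major seventh is 11, so 10 makes it minor.

minor seventh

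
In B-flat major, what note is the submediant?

G

Degree 6 takes the letter 5 steps above B, which is G.
In major, degree 6 sits 9 semitones above the tonic. Bb + 9 semitones is pitch class 7, spelled on G as G.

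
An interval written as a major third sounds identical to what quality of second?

A major third spans 4 semitones.
A second spanning 4 semitones is doubly augmented (the major second is 2).

doubly augmented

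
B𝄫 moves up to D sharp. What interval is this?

The letter names run B→D, a span of 2 letter steps, so the interval is some kind of third.
Bbb to D# is 6 semitones. A major third is 4, so 6 makes it doubly augmented.

doubly augmented third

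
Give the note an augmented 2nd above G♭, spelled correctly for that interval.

A second above G lands on the letter A.
An augmented second spans 3 semitones, so Gb moves to pitch class 9. On the letter A that is A.

A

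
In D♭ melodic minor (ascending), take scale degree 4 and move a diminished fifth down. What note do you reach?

Scale degree 4 of Db melodic minor (ascending) is Gb.
A diminished fifth (6 semitones) below Gb lands on the letter C, giving C.

C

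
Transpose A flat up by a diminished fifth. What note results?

Ebb

A fifth above A lands on the letter E.
A diminished fifth spans 6 semitones, so Ab moves to pitch class 2. On the letter E that is Ebb.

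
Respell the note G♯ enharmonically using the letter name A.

Ab

Plain A sits 1 semitone above G#, so on the letter A the same pitch needs a flat: Ab.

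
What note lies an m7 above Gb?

G up a major seventh is F#, so the target letter is F.
From Gb, a minor seventh is 10 semitones up: Fb.

Fb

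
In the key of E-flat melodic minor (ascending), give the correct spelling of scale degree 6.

C

Degree 6 takes the letter 5 steps above E, which is C.
In melodic minor (ascending), degree 6 sits 9 semitones above the tonic. Eb + 9 semitones is pitch class 0, spelled on C as C.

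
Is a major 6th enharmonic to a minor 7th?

No

A major sixth spans 9 semitones; a minor seventh spans 10.
The spans differ, so they are not enharmonic equivalents.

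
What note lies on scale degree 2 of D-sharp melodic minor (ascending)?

E#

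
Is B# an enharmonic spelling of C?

B# = pitch class 0 and C = pitch class 0 — the same pitch class, so they are enharmonic equivalents.

Yes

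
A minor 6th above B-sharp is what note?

G#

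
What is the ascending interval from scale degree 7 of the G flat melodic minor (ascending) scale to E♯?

augmented seventh

Scale degree 7 of Gb melodic minor (ascending) is F.
F up to E#: letters F→E make it a seventh; 12 semitones makes it augmented.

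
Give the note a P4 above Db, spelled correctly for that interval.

A fourth above D lands on the letter G.
A perfect fourth spans 5 semitones, so Db moves to pitch class 6. On the letter G that is Gb.

Gb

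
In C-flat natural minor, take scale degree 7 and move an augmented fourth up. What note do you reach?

Scale degree 7 of Cb natural minor is Bbb.
An augmented fourth (6 semitones) above Bbb lands on the letter E, giving Eb.

Eb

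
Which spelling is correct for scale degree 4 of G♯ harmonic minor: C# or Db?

Each scale degree takes a distinct letter name. Degree 4 of a scale on G must use the letter C.
C# and Db are enharmonically the same pitch, but only C# uses the letter C, so it is the correct spelling here.

C#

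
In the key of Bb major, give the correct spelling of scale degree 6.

Degree 6 takes the letter 5 steps above B, which is G.
In major, degree 6 sits 9 semitones above the tonic. Bb + 9 semitones is pitch class 7, spelled on G as G.

G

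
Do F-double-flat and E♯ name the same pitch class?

Two spellings are enharmonically equivalent only if they share a pitch class.
Here Fbb → 3, E# → 5; 3 ≠ 5, so they are not.

No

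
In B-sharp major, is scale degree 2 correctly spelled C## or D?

Each scale degree takes a distinct letter name. Degree 2 of a scale on B must use the letter C.
C## and D are enharmonically the same pitch, but only C## uses the letter C, so it is the correct spelling here.

C##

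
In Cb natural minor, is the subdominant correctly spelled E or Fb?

Each scale degree takes a distinct letter name. Degree 4 of a scale on C must use the letter F.
Fb and E are enharmonically the same pitch, but only Fb uses the letter F, so it is the correct spelling here.

Fb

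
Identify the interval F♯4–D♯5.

major sixth

The letter names run F→D, a span of 5 letter steps, so the interval is some kind of sixth.
F# to D# is 9 semitones. A major sixth is 9, so 9 makes it major.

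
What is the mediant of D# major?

F##

The D# major scale runs D# E# F## G# A# B# C##.
Degree 3 is F##.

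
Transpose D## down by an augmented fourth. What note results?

A fourth below D lands on the letter A.
An augmented fourth spans 6 semitones, so D## moves to pitch class 10. On the letter A that is A#.

A#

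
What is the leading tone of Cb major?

Bb

The Cb major scale runs Cb Db Eb Fb Gb Ab Bb.
Degree 7 is Bb.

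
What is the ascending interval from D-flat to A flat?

perfect fifth

Counting letters D–E–F–G–A gives a fifth.
Db→Ab = 7 semitones, exactly the perfect fifth.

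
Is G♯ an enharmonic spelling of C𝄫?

No

G# is pitch class 8; Cbb is pitch class 10.
The pitch classes differ (8 vs. 10), so they are not enharmonic equivalents.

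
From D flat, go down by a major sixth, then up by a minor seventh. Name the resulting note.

A major sixth down from Db is Fb (letter F, 9 semitones down).
A minor seventh up from Fb is Ebb (letter E, 10 semitones up).

Ebb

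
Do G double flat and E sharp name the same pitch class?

Gbb = pitch class 5 and E# = pitch class 5 — the same pitch class, so they are enharmonic equivalents.

Yes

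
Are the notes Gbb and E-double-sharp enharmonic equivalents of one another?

No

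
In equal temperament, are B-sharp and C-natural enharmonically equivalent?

Yes

B# = pitch class 0 and C = pitch class 0 — the same pitch class, so they are enharmonic equivalents.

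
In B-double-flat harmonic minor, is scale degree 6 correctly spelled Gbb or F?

Each scale degree takes a distinct letter name. Degree 6 of a scale on B must use the letter G.
Gbb and F are enharmonically the same pitch, but only Gbb uses the letter G, so it is the correct spelling here.

Gbb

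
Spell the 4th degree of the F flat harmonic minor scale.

Degree 4 takes the letter 3 steps above F, which is B.
In harmonic minor, degree 4 sits 5 semitones above the tonic. Fb + 5 semitones is pitch class 9, spelled on B as Bbb.

Bbb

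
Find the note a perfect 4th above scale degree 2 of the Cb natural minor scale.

Scale degree 2 of Cb natural minor is Db.
A perfect fourth (5 semitones) above Db lands on the letter G, giving Gb.

Gb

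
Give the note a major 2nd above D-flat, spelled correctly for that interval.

A second above D lands on the letter E.
A major second spans 2 semitones, so Db moves to pitch class 3. On the letter E that is Eb.

Eb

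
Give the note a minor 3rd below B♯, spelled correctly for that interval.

B down a major third is G, so the target letter is G.
From B#, a minor third is 3 semitones down: G##.

G##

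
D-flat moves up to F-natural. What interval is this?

The letter names run D→F, a span of 2 letter steps, so the interval is some kind of third.
Db to F is 4 semitones. A major third is 4, so 4 makes it major.

major third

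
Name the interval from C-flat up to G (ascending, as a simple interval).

Counting letters C–D–E–F–G gives a fifth.
Cb→G = 8 semitones, 1 wider than the perfect fifth (7), so augmented.

augmented fifth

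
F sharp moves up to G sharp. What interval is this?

major second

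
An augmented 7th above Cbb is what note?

Bb

C up a major seventh is B, so the target letter is B.
From Cbb, an augmented seventh is 12 semitones up: Bb.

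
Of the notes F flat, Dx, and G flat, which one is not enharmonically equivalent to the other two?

In 12-tone equal temperament, enharmonic equivalents share a pitch class. Fb is pitch class 4; D## is pitch class 4; Gb is pitch class 6.
Fb and D## share pitch class 4, while Gb is pitch class 6.

Gb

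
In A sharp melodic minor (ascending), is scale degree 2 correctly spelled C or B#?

B#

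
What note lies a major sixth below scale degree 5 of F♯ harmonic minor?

Scale degree 5 of F# harmonic minor is C#.
A major sixth (9 semitones) below C# lands on the letter E, giving E.

E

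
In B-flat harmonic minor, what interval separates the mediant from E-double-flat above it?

The mediant of Bb harmonic minor is Db.
Db up to Ebb: letters D→E make it a second; 1 semitone makes it minor.

minor second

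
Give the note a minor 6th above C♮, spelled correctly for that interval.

Ab

C up a major sixth is A, so the target letter is A.
From C, a minor sixth is 8 semitones up: Ab.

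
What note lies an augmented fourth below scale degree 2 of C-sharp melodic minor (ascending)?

Scale degree 2 of C# melodic minor (ascending) is D#.
An augmented fourth (6 semitones) below D# lands on the letter A, giving A.

A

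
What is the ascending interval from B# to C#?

minor second

Counting letters B–C gives a second.
B#→C# = 1 semitone, 1 narrower than the major second (2), so minor.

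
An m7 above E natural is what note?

D

E up a major seventh is D#, so the target letter is D.
From E, a minor seventh is 10 semitones up: D.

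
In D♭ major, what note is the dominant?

The Db major scale runs Db Eb F Gb Ab Bb C.
Degree 5 is Ab.

Ab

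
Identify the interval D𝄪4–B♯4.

minor sixth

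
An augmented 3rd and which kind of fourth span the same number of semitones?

perfect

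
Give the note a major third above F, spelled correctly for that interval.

A

A third above F lands on the letter A.
A major third spans 4 semitones, so F moves to pitch class 9. On the letter A that is A.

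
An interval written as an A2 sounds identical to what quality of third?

minor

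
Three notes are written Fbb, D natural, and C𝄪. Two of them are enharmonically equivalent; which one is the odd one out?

In 12-tone equal temperament, enharmonic equivalents share a pitch class. Fbb is pitch class 3; D is pitch class 2; C## is pitch class 2.
D and C## share pitch class 2, while Fbb is pitch class 3.

Fbb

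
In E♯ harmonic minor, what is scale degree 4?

A#

The E# harmonic minor scale runs E# F## G# A# B# C# D##.
Degree 4 is A#.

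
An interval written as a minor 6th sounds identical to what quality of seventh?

doubly diminished

A minor sixth spans 8 semitones.
A seventh spanning 8 semitones is doubly diminished (the major seventh is 11).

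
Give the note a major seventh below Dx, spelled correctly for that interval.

E#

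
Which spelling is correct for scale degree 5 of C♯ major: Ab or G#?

G#

Each scale degree takes a distinct letter name. Degree 5 of a scale on C must use the letter G.
G# and Ab are enharmonically the same pitch, but only G# uses the letter G, so it is the correct spelling here.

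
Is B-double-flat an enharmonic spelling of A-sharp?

No

Bbb is pitch class 9; A# is pitch class 10.
The pitch classes differ (9 vs. 10), so they are not enharmonic equivalents.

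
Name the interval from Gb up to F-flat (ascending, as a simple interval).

minor seventh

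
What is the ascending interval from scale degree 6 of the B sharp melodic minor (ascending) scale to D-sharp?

diminished fifth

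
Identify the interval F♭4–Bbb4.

perfect fourth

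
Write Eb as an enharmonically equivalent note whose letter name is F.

Fbb

Plain F sits 2 semitones above Eb, so on the letter F the same pitch needs a double flat: Fbb.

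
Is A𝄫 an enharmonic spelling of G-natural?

Abb is pitch class 7; G is pitch class 7.
All spellings map to pitch class 7, so they are enharmonically equivalent.

Yes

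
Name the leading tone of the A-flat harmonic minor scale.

G

Degree 7 takes the letter 6 steps above A, which is G.
In harmonic minor, degree 7 sits 11 semitones above the tonic. Ab + 11 semitones is pitch class 7, spelled on G as G.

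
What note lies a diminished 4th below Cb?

A fourth below C lands on the letter G.
A diminished fourth spans 4 semitones, so Cb moves to pitch class 7. On the letter G that is G.

G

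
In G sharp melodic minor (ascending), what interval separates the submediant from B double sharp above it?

augmented fifth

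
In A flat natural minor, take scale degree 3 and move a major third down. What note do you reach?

Abb

Scale degree 3 of Ab natural minor is Cb.
A major third (4 semitones) below Cb lands on the letter A, giving Abb.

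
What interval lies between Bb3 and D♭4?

Counting letters B–C–D gives a third.
Bb→Db = 3 semitones, 1 narrower than the major third (4), so minor.

minor third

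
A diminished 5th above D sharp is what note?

D up a perfect fifth is A, so the target letter is A.
From D#, a diminished fifth is 6 semitones up: A.

A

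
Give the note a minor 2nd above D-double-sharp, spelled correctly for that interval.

E#

D up a major second is E, so the target letter is E.
From D##, a minor second is 1 semitone up: E#.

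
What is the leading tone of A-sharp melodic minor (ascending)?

G##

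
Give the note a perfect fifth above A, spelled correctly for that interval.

A fifth above A lands on the letter E.
A perfect fifth spans 7 semitones, so A moves to pitch class 4. On the letter E that is E.

E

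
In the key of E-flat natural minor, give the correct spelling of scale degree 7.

Db

The Eb natural minor scale runs Eb F Gb Ab Bb Cb Db.
Degree 7 is Db.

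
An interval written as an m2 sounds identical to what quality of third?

doubly diminished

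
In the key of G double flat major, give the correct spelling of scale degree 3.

The Gbb major scale runs Gbb Abb Bbb Cbb Dbb Ebb Fb.
Degree 3 is Bbb.

Bbb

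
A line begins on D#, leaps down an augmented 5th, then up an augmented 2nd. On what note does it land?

A#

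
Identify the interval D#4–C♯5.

Counting letters D–E–F–G–A–B–C gives a seventh.
D#→C# = 10 semitones, 1 narrower than the major seventh (11), so minor.

minor seventh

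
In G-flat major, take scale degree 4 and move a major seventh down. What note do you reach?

Dbb

Scale degree 4 of Gb major is Cb.
A major seventh (11 semitones) below Cb lands on the letter D, giving Dbb.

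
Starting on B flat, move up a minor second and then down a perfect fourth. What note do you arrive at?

A minor second up from Bb is Cb (letter C, 1 semitone up).
A perfect fourth down from Cb is Gb (letter G, 5 semitones down).

Gb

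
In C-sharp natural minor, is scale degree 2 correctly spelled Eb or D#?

Each scale degree takes a distinct letter name. Degree 2 of a scale on C must use the letter D.
D# and Eb are enharmonically the same pitch, but only D# uses the letter D, so it is the correct spelling here.

D#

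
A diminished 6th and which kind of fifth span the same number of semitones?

perfect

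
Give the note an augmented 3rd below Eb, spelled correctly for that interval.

Cbb

A third below E lands on the letter C.
An augmented third spans 5 semitones, so Eb moves to pitch class 10. On the letter C that is Cbb.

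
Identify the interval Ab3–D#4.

doubly augmented fourth

The letter names run A→D, a span of 3 letter steps, so the interval is some kind of fourth.
Ab to D# is 7 semitones. A perfect fourth is 5, so 7 makes it doubly augmented.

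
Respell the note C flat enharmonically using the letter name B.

Plain B sits at the same pitch as Cb, so on the letter B the same pitch needs a natural: B.

B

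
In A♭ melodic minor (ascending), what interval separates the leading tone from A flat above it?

minor second

The leading tone of Ab melodic minor (ascending) is G.
G up to Ab: letters G→A make it a second; 1 semitone makes it minor.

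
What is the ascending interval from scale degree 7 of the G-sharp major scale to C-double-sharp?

Scale degree 7 of G# major is F##.
F## up to C##: letters F→C make it a fifth; 7 semitones makes it perfect.

perfect fifth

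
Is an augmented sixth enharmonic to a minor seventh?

An augmented sixth spans 10 semitones; a minor seventh spans 10.
They are enharmonically equivalent.

Yes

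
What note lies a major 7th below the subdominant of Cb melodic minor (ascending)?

Gbb

The subdominant of Cb melodic minor (ascending) is Fb.
A major seventh (11 semitones) below Fb lands on the letter G, giving Gbb.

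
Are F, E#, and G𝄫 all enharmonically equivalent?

Yes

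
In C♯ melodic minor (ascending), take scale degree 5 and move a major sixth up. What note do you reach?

Scale degree 5 of C# melodic minor (ascending) is G#.
A major sixth (9 semitones) above G# lands on the letter E, giving E#.

E#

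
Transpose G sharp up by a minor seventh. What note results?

F#

G up a major seventh is F#, so the target letter is F.
From G#, a minor seventh is 10 semitones up: F#.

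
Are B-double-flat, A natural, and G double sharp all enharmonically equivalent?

Yes

Bbb is pitch class 9; A is pitch class 9; G## is pitch class 9.
All spellings map to pitch class 9, so they are enharmonically equivalent.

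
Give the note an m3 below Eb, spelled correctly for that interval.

C

E down a major third is C, so the target letter is C.
From Eb, a minor third is 3 semitones down: C.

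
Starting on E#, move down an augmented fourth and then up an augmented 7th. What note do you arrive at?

A##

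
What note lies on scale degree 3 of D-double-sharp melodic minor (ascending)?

F##

Degree 3 takes the letter 2 steps above D, which is F.
In melodic minor (ascending), degree 3 sits 3 semitones above the tonic. D## + 3 semitones is pitch class 7, spelled on F as F##.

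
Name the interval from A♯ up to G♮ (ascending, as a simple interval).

Counting letters A–B–C–D–E–F–G gives a seventh.
A#→G = 9 semitones, 2 narrower than the major seventh (11), so diminished.

diminished seventh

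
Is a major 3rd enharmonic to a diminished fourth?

Yes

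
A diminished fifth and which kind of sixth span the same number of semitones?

A diminished fifth spans 6 semitones.
A sixth spanning 6 semitones is doubly diminished (the major sixth is 9).

doubly diminished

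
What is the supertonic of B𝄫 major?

Cb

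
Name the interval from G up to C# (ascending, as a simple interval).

augmented fourth

Counting letters G–A–B–C gives a fourth.
G→C# = 6 semitones, 1 wider than the perfect fourth (5), so augmented.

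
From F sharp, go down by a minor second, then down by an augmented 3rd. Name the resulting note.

C

A minor second down from F# is E# (letter E, 1 semitone down).
An augmented third down from E# is C (letter C, 5 semitones down).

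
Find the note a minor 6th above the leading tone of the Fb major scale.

The leading tone of Fb major is Eb.
A minor sixth (8 semitones) above Eb lands on the letter C, giving Cb.

Cb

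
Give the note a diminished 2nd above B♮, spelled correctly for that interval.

A second above B lands on the letter C.
A diminished second spans 0 semitones, so B moves to pitch class 11. On the letter C that is Cb.

Cb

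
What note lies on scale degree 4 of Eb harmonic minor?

Ab

Degree 4 takes the letter 3 steps above E, which is A.
In harmonic minor, degree 4 sits 5 semitones above the tonic. Eb + 5 semitones is pitch class 8, spelled on A as Ab.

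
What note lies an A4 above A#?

D##

A fourth above A lands on the letter D.
An augmented fourth spans 6 semitones, so A# moves to pitch class 4. On the letter D that is D##.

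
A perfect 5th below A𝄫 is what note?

Dbb

A down a perfect fifth is D, so the target letter is D.
From Abb, a perfect fifth is 7 semitones down: Dbb.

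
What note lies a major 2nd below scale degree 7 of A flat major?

F

Scale degree 7 of Ab major is G.
A major second (2 semitones) below G lands on the letter F, giving F.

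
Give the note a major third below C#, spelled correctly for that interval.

A

A third below C lands on the letter A.
A major third spans 4 semitones, so C# moves to pitch class 9. On the letter A that is A.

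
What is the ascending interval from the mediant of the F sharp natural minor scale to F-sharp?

major sixth

The mediant of F# natural minor is A.
A up to F#: letters A→F make it a sixth; 9 semitones makes it major.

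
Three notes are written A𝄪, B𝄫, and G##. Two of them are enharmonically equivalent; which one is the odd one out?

A##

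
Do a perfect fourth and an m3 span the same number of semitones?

No

A perfect fourth spans 5 semitones; a minor third spans 3.
The spans differ, so they are not enharmonic equivalents.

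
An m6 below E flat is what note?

G

A sixth below E lands on the letter G.
A minor sixth spans 8 semitones, so Eb moves to pitch class 7. On the letter G that is G.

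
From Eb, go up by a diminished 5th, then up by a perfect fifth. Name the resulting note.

Fb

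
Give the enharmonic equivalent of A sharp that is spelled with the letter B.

Bb

A# is pitch class 10. The letter B alone is pitch class 11.
To reach pitch class 10 from B requires an offset of -1 semitone, i.e. flat: Bb.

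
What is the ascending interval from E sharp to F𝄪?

Counting letters E–F gives a second.
E#→F## = 2 semitones, exactly the major second.

major second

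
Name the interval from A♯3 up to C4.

diminished third

The letter names run A→C, a span of 2 letter steps, so the interval is some kind of third.
A# to C is 2 semitones. A major third is 4, so 2 makes it diminished.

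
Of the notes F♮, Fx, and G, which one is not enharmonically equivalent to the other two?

In 12-tone equal temperament, enharmonic equivalents share a pitch class. F is pitch class 5; F## is pitch class 7; G is pitch class 7.
F## and G share pitch class 7, while F is pitch class 5.

F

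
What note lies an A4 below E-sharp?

B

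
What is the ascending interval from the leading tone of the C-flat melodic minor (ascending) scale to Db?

minor third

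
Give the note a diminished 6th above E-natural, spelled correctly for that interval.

A sixth above E lands on the letter C.
A diminished sixth spans 7 semitones, so E moves to pitch class 11. On the letter C that is Cb.

Cb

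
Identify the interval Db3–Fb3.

minor third

Counting letters D–E–F gives a third.
Db→Fb = 3 semitones, 1 narrower than the major third (4), so minor.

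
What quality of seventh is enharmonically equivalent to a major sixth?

A major sixth spans 9 semitones.
A seventh spanning 9 semitones is diminished (the major seventh is 11).

diminished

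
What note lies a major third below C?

C down a major third is Ab, so the target letter is A.
From C, a major third is 4 semitones down: Ab.

Ab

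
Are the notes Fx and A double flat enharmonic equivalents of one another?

F## = pitch class 7 and Abb = pitch class 7 — the same pitch class, so they are enharmonic equivalents.

Yes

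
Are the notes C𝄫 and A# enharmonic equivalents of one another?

Cbb = pitch class 10 and A# = pitch class 10 — the same pitch class, so they are enharmonic equivalents.

Yes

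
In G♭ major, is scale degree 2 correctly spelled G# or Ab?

Ab

Each scale degree takes a distinct letter name. Degree 2 of a scale on G must use the letter A.
Ab and G# are enharmonically the same pitch, but only Ab uses the letter A, so it is the correct spelling here.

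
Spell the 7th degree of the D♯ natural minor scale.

C#

The D# natural minor scale runs D# E# F# G# A# B C#.
Degree 7 is C#.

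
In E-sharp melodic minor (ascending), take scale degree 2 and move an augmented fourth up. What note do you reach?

Scale degree 2 of E# melodic minor (ascending) is F##.
An augmented fourth (6 semitones) above F## lands on the letter B, giving B##.

B##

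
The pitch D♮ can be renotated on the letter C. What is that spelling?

C##

D is pitch class 2. The letter C alone is pitch class 0.
To reach pitch class 2 from C requires an offset of +2 semitones, i.e. double sharp: C##.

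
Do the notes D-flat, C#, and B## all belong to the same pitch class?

Yes

Db = pitch class 1 and C# = pitch class 1 and B## = pitch class 1 — the same pitch class, so they are enharmonic equivalents.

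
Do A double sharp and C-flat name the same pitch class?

A## = pitch class 11 and Cb = pitch class 11 — the same pitch class, so they are enharmonic equivalents.

Yes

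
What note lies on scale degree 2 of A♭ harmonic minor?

Bb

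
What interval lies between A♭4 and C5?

major third

Counting letters A–B–C gives a third.
Ab→C = 4 semitones, exactly the major third.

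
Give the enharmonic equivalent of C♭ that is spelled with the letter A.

A##

Plain A sits 2 semitones below Cb, so on the letter A the same pitch needs a double sharp: A##.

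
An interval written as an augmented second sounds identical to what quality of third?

minor

An augmented second spans 3 semitones.
A third spanning 3 semitones is minor (the major third is 4).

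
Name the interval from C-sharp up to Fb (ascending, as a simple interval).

doubly diminished fourth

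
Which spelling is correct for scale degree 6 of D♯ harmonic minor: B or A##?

B

Each scale degree takes a distinct letter name. Degree 6 of a scale on D must use the letter B.
B and A## are enharmonically the same pitch, but only B uses the letter B, so it is the correct spelling here.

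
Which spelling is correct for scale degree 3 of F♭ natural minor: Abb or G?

Abb

Each scale degree takes a distinct letter name. Degree 3 of a scale on F must use the letter A.
Abb and G are enharmonically the same pitch, but only Abb uses the letter A, so it is the correct spelling here.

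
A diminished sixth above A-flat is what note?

Fbb

A up a major sixth is F#, so the target letter is F.
From Ab, a diminished sixth is 7 semitones up: Fbb.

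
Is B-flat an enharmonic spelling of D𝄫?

No

Bb is pitch class 10; Dbb is pitch class 0.
The pitch classes differ (10 vs. 0), so they are not enharmonic equivalents.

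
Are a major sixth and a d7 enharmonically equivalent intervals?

Yes

A major sixth spans 9 semitones; a diminished seventh spans 9.
They are enharmonically equivalent.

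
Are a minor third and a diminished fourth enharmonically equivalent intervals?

No

A minor third spans 3 semitones; a diminished fourth spans 4.
The spans differ, so they are not enharmonic equivalents.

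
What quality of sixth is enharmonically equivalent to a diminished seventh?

A diminished seventh spans 9 semitones.
A sixth spanning 9 semitones is major (the major sixth is 9).

major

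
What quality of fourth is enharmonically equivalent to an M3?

A major third spans 4 semitones.
A fourth spanning 4 semitones is diminished (the perfect fourth is 5).

diminished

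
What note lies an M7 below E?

E down a major seventh is F, so the target letter is F.
From E, a major seventh is 11 semitones down: F.

F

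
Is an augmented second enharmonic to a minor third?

Yes

An augmented second spans 3 semitones; a minor third spans 3.
They are enharmonically equivalent.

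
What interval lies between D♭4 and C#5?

augmented seventh

Counting letters D–E–F–G–A–B–C gives a seventh.
Db→C# = 12 semitones, 1 wider than the major seventh (11), so augmented.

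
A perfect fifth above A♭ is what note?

A up a perfect fifth is E, so the target letter is E.
From Ab, a perfect fifth is 7 semitones up: Eb.

Eb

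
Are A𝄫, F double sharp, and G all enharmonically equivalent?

Abb = pitch class 7 and F## = pitch class 7 and G = pitch class 7 — the same pitch class, so they are enharmonic equivalents.

Yes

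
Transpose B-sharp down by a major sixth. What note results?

A sixth below B lands on the letter D.
A major sixth spans 9 semitones, so B# moves to pitch class 3. On the letter D that is D#.

D#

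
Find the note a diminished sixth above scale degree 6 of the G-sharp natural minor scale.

Scale degree 6 of G# natural minor is E.
A diminished sixth (7 semitones) above E lands on the letter C, giving Cb.

Cb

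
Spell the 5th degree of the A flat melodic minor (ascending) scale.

Degree 5 takes the letter 4 steps above A, which is E.
In melodic minor (ascending), degree 5 sits 7 semitones above the tonic. Ab + 7 semitones is pitch class 3, spelled on E as Eb.

Eb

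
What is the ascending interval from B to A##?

Counting letters B–C–D–E–F–G–A gives a seventh.
B→A## = 12 semitones, 1 wider than the major seventh (11), so augmented.

augmented seventh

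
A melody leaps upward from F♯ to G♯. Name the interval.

major second

Counting letters F–G gives a second.
F#→G# = 2 semitones, exactly the major second.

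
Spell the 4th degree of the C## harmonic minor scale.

Degree 4 takes the letter 3 steps above C, which is F.
In harmonic minor, degree 4 sits 5 semitones above the tonic. C## + 5 semitones is pitch class 7, spelled on F as F##.

F##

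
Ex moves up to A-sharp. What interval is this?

diminished fourth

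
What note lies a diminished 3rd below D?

B#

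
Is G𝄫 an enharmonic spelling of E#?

Gbb is pitch class 5; E# is pitch class 5.
All spellings map to pitch class 5, so they are enharmonically equivalent.

Yes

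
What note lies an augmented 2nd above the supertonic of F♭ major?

A

The supertonic of Fb major is Gb.
An augmented second (3 semitones) above Gb lands on the letter A, giving A.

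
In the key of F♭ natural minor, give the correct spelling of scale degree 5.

Cb

Degree 5 takes the letter 4 steps above F, which is C.
In natural minor, degree 5 sits 7 semitones above the tonic. Fb + 7 semitones is pitch class 11, spelled on C as Cb.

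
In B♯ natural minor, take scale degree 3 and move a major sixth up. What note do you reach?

Scale degree 3 of B# natural minor is D#.
A major sixth (9 semitones) above D# lands on the letter B, giving B#.

B#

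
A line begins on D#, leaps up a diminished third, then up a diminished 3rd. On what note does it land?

Abb

A diminished third up from D# is F (letter F, 2 semitones up).
A diminished third up from F is Abb (letter A, 2 semitones up).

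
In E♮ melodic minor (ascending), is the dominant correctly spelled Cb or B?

Each scale degree takes a distinct letter name. Degree 5 of a scale on E must use the letter B.
B and Cb are enharmonically the same pitch, but only B uses the letter B, so it is the correct spelling here.

B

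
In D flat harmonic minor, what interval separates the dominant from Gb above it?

The dominant of Db harmonic minor is Ab.
Ab up to Gb: letters A→G make it a seventh; 10 semitones makes it minor.

minor seventh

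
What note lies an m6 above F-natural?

Db

A sixth above F lands on the letter D.
A minor sixth spans 8 semitones, so F moves to pitch class 1. On the letter D that is Db.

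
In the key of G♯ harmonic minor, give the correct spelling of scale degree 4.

Degree 4 takes the letter 3 steps above G, which is C.
In harmonic minor, degree 4 sits 5 semitones above the tonic. G# + 5 semitones is pitch class 1, spelled on C as C#.

C#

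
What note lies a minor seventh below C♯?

C down a major seventh is Db, so the target letter is D.
From C#, a minor seventh is 10 semitones down: D#.

D#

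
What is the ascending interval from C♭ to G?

The letter names run C→G, a span of 4 letter steps, so the interval is some kind of fifth.
Cb to G is 8 semitones. A perfect fifth is 7, so 8 makes it augmented.

augmented fifth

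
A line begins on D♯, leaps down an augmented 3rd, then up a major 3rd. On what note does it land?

D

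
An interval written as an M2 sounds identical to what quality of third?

A major second spans 2 semitones.
A third spanning 2 semitones is diminished (the major third is 4).

diminished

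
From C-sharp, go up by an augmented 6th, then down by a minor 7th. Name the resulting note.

B##

An augmented sixth up from C# is A## (letter A, 10 semitones up).
A minor seventh down from A## is B## (letter B, 10 semitones down).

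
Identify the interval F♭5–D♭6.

major sixth

The letter names run F→D, a span of 5 letter steps, so the interval is some kind of sixth.
Fb to Db is 9 semitones. A major sixth is 9, so 9 makes it major.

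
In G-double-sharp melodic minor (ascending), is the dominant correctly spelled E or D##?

D##

Each scale degree takes a distinct letter name. Degree 5 of a scale on G must use the letter D.
D## and E are enharmonically the same pitch, but only D## uses the letter D, so it is the correct spelling here.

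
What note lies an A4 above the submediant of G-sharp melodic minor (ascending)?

The submediant of G# melodic minor (ascending) is E#.
An augmented fourth (6 semitones) above E# lands on the letter A, giving A##.

A##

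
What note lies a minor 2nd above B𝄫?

Cbb

B up a major second is C#, so the target letter is C.
From Bbb, a minor second is 1 semitone up: Cbb.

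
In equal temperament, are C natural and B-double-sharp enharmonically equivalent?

C is pitch class 0; B## is pitch class 1.
The pitch classes differ (0 vs. 1), so they are not enharmonic equivalents.

No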